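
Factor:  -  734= -2^1*367^1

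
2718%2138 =580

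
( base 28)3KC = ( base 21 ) 6D5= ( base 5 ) 43144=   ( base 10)2924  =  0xb6c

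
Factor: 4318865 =5^1*509^1*1697^1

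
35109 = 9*3901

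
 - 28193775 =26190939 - 54384714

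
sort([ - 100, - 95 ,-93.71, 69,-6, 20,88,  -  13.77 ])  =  [- 100,-95,-93.71,  -  13.77,-6,  20, 69,  88] 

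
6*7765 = 46590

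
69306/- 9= - 7701 + 1/3 = - 7700.67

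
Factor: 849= 3^1 * 283^1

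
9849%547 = 3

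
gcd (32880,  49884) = 12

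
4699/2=4699/2= 2349.50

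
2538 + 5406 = 7944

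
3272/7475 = 3272/7475= 0.44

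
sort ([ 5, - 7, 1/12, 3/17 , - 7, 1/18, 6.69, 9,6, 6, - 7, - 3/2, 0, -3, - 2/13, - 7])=[ - 7, - 7, - 7, - 7,-3, - 3/2,-2/13, 0, 1/18 , 1/12, 3/17, 5, 6,  6, 6.69,9 ] 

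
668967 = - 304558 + 973525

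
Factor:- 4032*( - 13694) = 55214208=2^7 * 3^2*7^1*41^1 * 167^1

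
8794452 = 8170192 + 624260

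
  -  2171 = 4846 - 7017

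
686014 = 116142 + 569872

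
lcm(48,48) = 48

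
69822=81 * 862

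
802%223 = 133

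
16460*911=14995060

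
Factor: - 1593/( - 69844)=2^( - 2 )*3^3*19^( - 1 )*59^1 * 919^(-1 ) 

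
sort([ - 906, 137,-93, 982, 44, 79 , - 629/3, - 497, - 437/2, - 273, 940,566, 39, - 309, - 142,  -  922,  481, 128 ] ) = [ - 922, - 906 , - 497, - 309, - 273,-437/2, - 629/3,  -  142, - 93, 39,44, 79, 128, 137, 481, 566, 940, 982]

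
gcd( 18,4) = 2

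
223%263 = 223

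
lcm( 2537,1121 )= 48203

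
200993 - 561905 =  - 360912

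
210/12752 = 105/6376 = 0.02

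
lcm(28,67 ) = 1876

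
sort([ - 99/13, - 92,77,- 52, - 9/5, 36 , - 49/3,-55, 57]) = [  -  92, - 55,-52, - 49/3, - 99/13, - 9/5, 36  ,  57 , 77]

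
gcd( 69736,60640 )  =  3032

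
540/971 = 540/971 = 0.56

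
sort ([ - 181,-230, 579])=[ - 230,-181,  579]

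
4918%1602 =112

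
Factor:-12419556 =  - 2^2 * 3^1*41^1*25243^1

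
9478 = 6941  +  2537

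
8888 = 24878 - 15990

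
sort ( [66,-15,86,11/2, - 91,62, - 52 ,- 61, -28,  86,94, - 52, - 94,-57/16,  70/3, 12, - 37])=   [  -  94 , - 91,  -  61,-52, - 52, -37,  -  28,  -  15,-57/16, 11/2, 12,  70/3, 62,66,86,86, 94] 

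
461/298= 1  +  163/298 = 1.55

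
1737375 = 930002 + 807373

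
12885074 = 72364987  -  59479913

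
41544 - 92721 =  - 51177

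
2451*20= 49020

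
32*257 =8224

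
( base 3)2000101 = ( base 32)1ds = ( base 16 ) 5bc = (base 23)2hj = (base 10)1468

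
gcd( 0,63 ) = 63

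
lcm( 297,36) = 1188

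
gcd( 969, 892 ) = 1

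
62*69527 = 4310674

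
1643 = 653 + 990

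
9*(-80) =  - 720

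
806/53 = 806/53 = 15.21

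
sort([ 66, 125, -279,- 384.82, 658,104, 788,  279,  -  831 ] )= [ - 831,-384.82, - 279, 66,  104, 125,279,658, 788 ] 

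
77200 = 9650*8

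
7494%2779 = 1936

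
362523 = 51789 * 7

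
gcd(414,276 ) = 138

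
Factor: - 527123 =  -  527123^1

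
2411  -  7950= -5539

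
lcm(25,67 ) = 1675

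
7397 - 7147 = 250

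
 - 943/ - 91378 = 943/91378= 0.01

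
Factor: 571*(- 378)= - 215838=-2^1 * 3^3*7^1*571^1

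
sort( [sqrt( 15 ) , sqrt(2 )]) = [sqrt(2), sqrt(15 ) ] 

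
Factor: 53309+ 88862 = 17^1*8363^1 = 142171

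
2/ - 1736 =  - 1/868 = - 0.00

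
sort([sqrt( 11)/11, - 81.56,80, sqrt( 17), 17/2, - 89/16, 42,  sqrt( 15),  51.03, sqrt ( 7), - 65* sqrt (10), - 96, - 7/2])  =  [ - 65*sqrt( 10 ),-96, - 81.56,-89/16, - 7/2, sqrt( 11)/11,sqrt (7 ),sqrt(15 ) , sqrt( 17),17/2, 42,51.03, 80 ] 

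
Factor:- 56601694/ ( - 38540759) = 2^1*19^ ( - 1 )* 131^1*216037^1*2028461^( - 1 ) 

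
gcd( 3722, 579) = 1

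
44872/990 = 45 + 161/495 = 45.33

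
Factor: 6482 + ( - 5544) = 938 = 2^1*7^1*67^1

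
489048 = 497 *984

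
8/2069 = 8/2069= 0.00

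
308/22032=77/5508= 0.01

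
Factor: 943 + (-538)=405 = 3^4*5^1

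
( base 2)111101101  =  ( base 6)2141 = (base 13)2bc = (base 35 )E3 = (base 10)493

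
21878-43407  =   - 21529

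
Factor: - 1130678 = -2^1*113^1*5003^1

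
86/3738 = 43/1869 = 0.02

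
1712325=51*33575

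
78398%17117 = 9930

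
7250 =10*725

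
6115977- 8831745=-2715768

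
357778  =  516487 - 158709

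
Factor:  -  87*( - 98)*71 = 605346 = 2^1*3^1*7^2*29^1 * 71^1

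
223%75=73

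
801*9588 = 7679988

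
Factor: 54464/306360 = 8/45= 2^3*3^( - 2)*5^( - 1 )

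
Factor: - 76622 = -2^1*7^1 * 13^1 * 421^1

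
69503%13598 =1513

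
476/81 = 5 + 71/81 = 5.88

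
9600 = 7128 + 2472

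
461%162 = 137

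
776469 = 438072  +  338397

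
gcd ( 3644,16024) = 4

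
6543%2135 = 138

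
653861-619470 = 34391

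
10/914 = 5/457 = 0.01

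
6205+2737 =8942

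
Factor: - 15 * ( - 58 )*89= 2^1*3^1*5^1*29^1*89^1  =  77430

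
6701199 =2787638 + 3913561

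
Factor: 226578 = 2^1*3^1*11^1*3433^1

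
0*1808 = 0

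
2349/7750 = 2349/7750 = 0.30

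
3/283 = 3/283= 0.01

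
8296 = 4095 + 4201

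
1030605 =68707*15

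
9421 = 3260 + 6161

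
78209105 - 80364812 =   -  2155707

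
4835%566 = 307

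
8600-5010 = 3590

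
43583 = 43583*1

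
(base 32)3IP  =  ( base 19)a36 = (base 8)7131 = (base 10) 3673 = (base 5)104143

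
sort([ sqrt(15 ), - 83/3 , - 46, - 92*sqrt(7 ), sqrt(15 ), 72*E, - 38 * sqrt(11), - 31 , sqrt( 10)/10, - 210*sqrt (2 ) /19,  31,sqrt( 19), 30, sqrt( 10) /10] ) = [ - 92 * sqrt ( 7), - 38*sqrt( 11 ), - 46, - 31, - 83/3, - 210*sqrt( 2 ) /19,sqrt( 10 ) /10, sqrt(10)/10,  sqrt(15), sqrt( 15 ),sqrt(19 ), 30,  31,72*E ]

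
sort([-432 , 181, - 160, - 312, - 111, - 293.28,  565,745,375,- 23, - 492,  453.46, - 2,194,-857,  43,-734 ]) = [ - 857, - 734,  -  492, -432, - 312, - 293.28,-160, - 111, - 23, - 2,43,181, 194, 375,453.46,565,745]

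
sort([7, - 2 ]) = [ - 2,  7 ]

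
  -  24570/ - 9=2730 + 0/1 = 2730.00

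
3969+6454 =10423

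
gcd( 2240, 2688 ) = 448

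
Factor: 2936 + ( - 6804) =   -  2^2*967^1 = - 3868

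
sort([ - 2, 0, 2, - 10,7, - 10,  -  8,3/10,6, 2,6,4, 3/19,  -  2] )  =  [-10,-10, - 8, - 2,-2,0, 3/19,3/10, 2, 2,4, 6, 6,7 ] 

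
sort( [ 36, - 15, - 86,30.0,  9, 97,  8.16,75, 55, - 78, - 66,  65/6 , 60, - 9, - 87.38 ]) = [ - 87.38, - 86 ,-78, -66,-15 ,-9, 8.16,  9, 65/6,30.0,  36,55  ,  60,  75,97 ]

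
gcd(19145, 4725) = 35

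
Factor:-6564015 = -3^2*5^1*199^1*733^1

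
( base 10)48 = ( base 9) 53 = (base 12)40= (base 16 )30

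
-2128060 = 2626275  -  4754335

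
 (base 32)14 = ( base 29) 17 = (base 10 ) 36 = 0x24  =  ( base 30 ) 16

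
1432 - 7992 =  - 6560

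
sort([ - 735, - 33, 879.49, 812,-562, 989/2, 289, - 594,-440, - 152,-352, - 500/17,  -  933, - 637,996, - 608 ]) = [ - 933, - 735, - 637, - 608,-594,-562, - 440,  -  352, - 152, - 33,  -  500/17, 289,989/2, 812, 879.49, 996]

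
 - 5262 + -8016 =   -  13278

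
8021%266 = 41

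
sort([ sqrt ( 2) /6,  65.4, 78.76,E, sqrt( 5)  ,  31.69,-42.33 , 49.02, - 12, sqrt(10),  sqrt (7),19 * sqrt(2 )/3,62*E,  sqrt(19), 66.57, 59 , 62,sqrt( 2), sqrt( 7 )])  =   [-42.33, - 12,sqrt ( 2)/6,sqrt(2 ),sqrt(5 ), sqrt (7), sqrt (7), E,sqrt( 10), sqrt( 19)  ,  19*sqrt( 2)/3, 31.69  ,  49.02, 59,62,65.4,66.57,  78.76,62 *E]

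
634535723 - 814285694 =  - 179749971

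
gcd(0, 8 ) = 8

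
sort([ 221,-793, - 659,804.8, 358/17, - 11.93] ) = [ - 793,  -  659, -11.93  ,  358/17,221,  804.8]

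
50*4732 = 236600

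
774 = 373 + 401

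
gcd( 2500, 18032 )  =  4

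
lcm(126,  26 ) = 1638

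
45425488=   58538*776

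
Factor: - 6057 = -3^2 *673^1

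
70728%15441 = 8964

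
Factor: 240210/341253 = 26690/37917 = 2^1 * 3^( - 2) * 5^1*11^( - 1)*17^1 * 157^1*383^( - 1) 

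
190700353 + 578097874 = 768798227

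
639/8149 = 639/8149 =0.08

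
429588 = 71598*6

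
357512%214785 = 142727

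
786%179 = 70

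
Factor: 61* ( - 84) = - 5124 = - 2^2*3^1*7^1*61^1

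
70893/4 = 17723  +  1/4 = 17723.25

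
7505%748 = 25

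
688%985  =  688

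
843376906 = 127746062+715630844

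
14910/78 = 191 + 2/13 = 191.15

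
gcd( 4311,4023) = 9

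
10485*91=954135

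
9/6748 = 9/6748 = 0.00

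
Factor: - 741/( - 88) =2^( - 3 ) * 3^1* 11^ ( - 1) * 13^1*19^1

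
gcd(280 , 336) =56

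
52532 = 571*92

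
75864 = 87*872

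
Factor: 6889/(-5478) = -2^( - 1 )*3^( - 1 )*11^( - 1 )* 83^1 =- 83/66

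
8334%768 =654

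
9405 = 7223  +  2182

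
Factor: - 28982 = - 2^1 * 43^1*337^1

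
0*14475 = 0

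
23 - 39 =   -  16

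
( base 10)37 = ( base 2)100101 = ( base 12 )31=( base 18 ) 21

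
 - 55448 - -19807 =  - 35641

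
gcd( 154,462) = 154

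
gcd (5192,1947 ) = 649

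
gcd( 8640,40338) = 54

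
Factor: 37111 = 17^1*37^1*59^1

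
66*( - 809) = - 53394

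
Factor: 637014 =2^1*3^1 * 7^1*29^1*523^1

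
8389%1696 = 1605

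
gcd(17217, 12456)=9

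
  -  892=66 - 958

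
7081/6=7081/6 = 1180.17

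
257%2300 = 257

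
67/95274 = 1/1422 = 0.00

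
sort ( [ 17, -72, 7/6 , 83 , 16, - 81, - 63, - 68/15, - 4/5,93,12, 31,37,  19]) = [ - 81, - 72, - 63, - 68/15, - 4/5,7/6,12, 16,17,19,31, 37,83 , 93] 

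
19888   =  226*88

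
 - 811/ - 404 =2 + 3/404  =  2.01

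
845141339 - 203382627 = 641758712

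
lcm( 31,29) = 899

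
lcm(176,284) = 12496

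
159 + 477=636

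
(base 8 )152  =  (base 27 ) 3p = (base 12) 8a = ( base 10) 106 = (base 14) 78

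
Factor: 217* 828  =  179676 = 2^2*3^2*7^1*23^1*31^1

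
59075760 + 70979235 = 130054995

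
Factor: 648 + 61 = 709^1 = 709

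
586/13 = 45 + 1/13 =45.08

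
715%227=34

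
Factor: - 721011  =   - 3^1*149^1*1613^1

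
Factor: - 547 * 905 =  - 495035 = - 5^1* 181^1*547^1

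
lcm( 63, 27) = 189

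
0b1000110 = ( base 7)130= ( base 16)46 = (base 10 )70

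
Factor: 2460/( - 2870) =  - 6/7 = - 2^1*3^1*7^( - 1) 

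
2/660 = 1/330  =  0.00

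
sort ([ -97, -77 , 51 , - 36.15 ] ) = [-97,  -  77,-36.15, 51]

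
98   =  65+33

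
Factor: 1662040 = 2^3* 5^1 * 37^1  *  1123^1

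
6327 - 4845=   1482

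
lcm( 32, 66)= 1056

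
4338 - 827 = 3511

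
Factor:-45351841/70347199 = -13^( - 1)*19^1 * 2386939^1*5411323^( - 1 ) 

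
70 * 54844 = 3839080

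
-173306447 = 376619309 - 549925756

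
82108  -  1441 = 80667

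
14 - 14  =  0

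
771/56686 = 771/56686 = 0.01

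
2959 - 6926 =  - 3967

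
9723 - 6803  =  2920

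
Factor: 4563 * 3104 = 14163552 = 2^5*3^3 * 13^2*97^1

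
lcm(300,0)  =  0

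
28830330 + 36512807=65343137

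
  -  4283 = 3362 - 7645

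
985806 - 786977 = 198829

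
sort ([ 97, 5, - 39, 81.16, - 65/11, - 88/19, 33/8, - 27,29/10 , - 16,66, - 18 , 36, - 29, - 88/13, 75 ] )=[ - 39, - 29,  -  27 , - 18, - 16, - 88/13,-65/11, - 88/19,29/10, 33/8, 5, 36 , 66,  75,81.16,97] 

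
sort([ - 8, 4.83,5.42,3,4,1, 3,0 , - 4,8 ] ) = [ - 8, - 4, 0,1,  3,3,4,4.83,5.42,8]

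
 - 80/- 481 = 80/481 = 0.17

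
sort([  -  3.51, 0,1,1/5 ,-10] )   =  [ - 10, - 3.51,0,  1/5, 1 ] 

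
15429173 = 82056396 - 66627223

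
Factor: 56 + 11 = 67^1 = 67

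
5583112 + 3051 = 5586163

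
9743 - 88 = 9655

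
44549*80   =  3563920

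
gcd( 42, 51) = 3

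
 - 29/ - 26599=29/26599=0.00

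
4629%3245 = 1384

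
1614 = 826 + 788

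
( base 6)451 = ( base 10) 175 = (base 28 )67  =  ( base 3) 20111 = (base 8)257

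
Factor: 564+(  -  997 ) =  - 433  =  - 433^1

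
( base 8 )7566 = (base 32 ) 3RM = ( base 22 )83K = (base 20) 9hi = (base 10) 3958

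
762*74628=56866536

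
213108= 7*30444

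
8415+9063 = 17478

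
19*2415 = 45885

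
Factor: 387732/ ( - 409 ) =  - 2^2*3^1*79^1 = - 948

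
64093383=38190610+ 25902773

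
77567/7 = 11081 = 11081.00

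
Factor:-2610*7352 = -19188720 = - 2^4*3^2*5^1*29^1*919^1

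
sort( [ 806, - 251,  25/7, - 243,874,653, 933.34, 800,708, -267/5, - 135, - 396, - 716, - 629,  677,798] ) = [ - 716, - 629, - 396, - 251,-243,-135, - 267/5, 25/7 , 653,  677,708, 798,800,806,874, 933.34] 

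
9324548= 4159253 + 5165295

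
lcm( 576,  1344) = 4032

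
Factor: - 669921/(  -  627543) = 3^( - 1)*7^(- 1)*19^1*23^1*73^1*1423^( - 1 ) = 31901/29883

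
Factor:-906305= - 5^1*41^1*4421^1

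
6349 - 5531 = 818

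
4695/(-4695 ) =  - 1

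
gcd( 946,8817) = 1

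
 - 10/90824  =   - 5/45412 = -0.00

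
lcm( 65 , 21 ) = 1365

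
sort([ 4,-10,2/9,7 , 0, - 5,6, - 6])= [ - 10, - 6, - 5,0, 2/9,  4, 6,7 ]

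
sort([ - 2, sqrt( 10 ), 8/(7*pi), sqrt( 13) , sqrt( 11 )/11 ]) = [- 2,sqrt( 11)/11,8/( 7*pi ) , sqrt( 10 ), sqrt ( 13 ) ] 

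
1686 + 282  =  1968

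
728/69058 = 364/34529  =  0.01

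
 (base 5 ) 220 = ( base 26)28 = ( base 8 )74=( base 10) 60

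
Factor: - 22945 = -5^1*13^1*353^1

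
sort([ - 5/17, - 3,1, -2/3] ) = [-3, - 2/3 , - 5/17,1 ]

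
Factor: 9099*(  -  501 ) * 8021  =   - 36564522579= - 3^4*13^1 * 167^1*337^1*617^1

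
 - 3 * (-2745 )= 8235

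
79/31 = 79/31= 2.55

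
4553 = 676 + 3877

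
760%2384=760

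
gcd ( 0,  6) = 6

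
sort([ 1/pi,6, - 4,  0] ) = [-4, 0,  1/pi,6 ] 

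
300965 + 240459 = 541424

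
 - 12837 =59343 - 72180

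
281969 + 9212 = 291181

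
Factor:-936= - 2^3*3^2*13^1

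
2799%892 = 123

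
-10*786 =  - 7860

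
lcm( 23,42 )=966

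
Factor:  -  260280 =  - 2^3*3^3*5^1*241^1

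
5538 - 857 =4681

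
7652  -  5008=2644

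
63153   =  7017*9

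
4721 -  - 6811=11532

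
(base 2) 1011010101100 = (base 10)5804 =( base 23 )am8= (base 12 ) 3438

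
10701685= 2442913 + 8258772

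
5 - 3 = 2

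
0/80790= 0 = 0.00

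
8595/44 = 8595/44 = 195.34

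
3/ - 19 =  - 1 + 16/19 =-0.16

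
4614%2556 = 2058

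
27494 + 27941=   55435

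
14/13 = 14/13= 1.08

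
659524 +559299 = 1218823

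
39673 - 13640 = 26033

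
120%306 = 120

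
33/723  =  11/241 = 0.05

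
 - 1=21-22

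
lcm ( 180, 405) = 1620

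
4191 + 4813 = 9004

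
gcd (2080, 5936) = 16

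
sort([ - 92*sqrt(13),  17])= [ - 92  *sqrt( 13 ),17]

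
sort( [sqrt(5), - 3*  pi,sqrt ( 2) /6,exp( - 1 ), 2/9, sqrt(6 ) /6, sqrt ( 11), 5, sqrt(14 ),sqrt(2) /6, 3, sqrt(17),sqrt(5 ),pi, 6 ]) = [ - 3 * pi, 2/9, sqrt(2)/6, sqrt( 2) /6, exp( -1) , sqrt(6)/6,sqrt(5 ),  sqrt(5 ), 3, pi,sqrt(11 ), sqrt(14),  sqrt(17),5,6 ]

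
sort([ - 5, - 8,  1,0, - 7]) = [ - 8 , - 7, - 5,0,1 ]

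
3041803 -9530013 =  - 6488210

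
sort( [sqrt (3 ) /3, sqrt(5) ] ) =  [sqrt(3) /3,sqrt ( 5 )]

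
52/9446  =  26/4723=0.01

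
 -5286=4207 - 9493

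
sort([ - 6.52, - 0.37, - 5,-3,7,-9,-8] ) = [ - 9, - 8 ,  -  6.52,  -  5, - 3, - 0.37 , 7]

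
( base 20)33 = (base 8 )77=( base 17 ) 3C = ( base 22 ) 2J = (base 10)63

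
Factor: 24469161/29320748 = 2^ (-2) * 3^1 * 61^( - 1 )*120167^( - 1)* 8156387^1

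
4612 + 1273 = 5885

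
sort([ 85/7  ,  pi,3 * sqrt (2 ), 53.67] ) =[ pi,3 * sqrt(2) , 85/7,53.67] 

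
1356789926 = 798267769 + 558522157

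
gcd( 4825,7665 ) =5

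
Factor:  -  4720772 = -2^2*7^1*168599^1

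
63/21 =3 = 3.00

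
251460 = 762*330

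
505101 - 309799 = 195302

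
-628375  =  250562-878937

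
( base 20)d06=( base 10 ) 5206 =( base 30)5ng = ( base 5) 131311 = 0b1010001010110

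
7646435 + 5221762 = 12868197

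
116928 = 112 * 1044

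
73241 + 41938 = 115179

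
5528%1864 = 1800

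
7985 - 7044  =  941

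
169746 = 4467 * 38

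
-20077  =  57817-77894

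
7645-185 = 7460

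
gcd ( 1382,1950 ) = 2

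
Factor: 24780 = 2^2*3^1*5^1 * 7^1 * 59^1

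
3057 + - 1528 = 1529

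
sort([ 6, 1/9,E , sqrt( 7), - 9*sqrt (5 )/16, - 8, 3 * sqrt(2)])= [ - 8, - 9*sqrt(5 ) /16 , 1/9, sqrt ( 7), E, 3 * sqrt( 2 ), 6]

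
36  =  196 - 160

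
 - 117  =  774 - 891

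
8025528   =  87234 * 92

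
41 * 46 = 1886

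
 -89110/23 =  - 3875 + 15/23= -3874.35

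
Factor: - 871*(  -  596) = 519116 = 2^2*13^1*67^1*149^1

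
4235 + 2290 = 6525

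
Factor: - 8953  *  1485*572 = -7604857260 =- 2^2*3^3*5^1*7^1  *11^2*13^1*1279^1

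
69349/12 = 5779 + 1/12 =5779.08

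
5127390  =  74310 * 69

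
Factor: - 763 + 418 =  - 3^1 * 5^1 * 23^1= - 345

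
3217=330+2887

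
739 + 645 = 1384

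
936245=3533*265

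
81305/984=81305/984 = 82.63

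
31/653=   31/653 = 0.05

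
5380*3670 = 19744600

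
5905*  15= 88575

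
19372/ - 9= - 2153 + 5/9 = - 2152.44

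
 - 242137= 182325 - 424462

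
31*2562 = 79422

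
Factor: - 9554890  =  -2^1*5^1*23^1*41543^1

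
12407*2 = 24814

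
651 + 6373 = 7024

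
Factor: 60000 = 2^5*3^1 * 5^4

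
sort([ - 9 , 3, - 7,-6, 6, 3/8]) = [ - 9, - 7, - 6,  3/8,3 , 6 ]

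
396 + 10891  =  11287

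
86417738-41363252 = 45054486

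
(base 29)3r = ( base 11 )a4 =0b1110010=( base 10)114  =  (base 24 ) 4i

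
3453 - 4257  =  -804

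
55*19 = 1045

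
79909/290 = 79909/290 = 275.55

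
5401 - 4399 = 1002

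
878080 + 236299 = 1114379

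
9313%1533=115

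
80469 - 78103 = 2366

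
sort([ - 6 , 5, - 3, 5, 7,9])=[ - 6, -3, 5, 5, 7,9] 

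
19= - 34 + 53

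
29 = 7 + 22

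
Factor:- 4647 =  - 3^1*1549^1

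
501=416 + 85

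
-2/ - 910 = 1/455  =  0.00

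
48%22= 4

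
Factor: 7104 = 2^6*3^1*37^1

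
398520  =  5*79704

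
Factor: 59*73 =4307 = 59^1*73^1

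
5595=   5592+3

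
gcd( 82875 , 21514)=1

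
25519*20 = 510380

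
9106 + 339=9445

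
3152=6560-3408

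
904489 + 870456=1774945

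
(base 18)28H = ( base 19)24B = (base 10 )809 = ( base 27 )12Q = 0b1100101001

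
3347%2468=879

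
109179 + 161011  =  270190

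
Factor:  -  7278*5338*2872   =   - 2^5*3^1*  17^1 *157^1*359^1 * 1213^1 = - 111577096608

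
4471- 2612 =1859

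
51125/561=91+74/561  =  91.13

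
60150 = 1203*50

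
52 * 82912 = 4311424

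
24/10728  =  1/447 = 0.00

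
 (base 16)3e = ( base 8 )76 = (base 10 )62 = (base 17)3B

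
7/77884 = 7/77884 = 0.00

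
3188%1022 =122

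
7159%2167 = 658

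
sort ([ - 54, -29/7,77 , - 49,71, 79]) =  [- 54,-49, - 29/7, 71, 77 , 79 ] 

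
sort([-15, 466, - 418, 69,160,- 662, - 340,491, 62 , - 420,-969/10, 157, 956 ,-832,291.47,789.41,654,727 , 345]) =[  -  832, - 662, - 420,- 418, - 340,-969/10,  -  15,62, 69, 157,160, 291.47,345,466,491, 654, 727, 789.41, 956]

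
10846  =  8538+2308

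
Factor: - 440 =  - 2^3 *5^1 * 11^1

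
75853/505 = 150+103/505 = 150.20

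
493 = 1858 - 1365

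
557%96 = 77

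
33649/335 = 33649/335 =100.44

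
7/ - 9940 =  - 1/1420 = - 0.00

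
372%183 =6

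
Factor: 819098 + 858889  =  1677987 = 3^2*37^1*5039^1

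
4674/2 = 2337 = 2337.00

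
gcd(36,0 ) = 36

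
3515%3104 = 411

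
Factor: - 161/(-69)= 3^(-1 )*7^1 = 7/3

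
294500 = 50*5890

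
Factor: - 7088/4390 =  - 3544/2195  =  - 2^3 *5^( - 1)*439^ (-1)*443^1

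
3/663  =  1/221 = 0.00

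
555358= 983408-428050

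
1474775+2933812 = 4408587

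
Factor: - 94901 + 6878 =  - 3^1*13^1*37^1*61^1 = -88023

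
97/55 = 97/55 = 1.76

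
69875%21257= 6104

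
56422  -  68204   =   - 11782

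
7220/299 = 7220/299 = 24.15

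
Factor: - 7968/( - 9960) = 2^2*5^( - 1 )  =  4/5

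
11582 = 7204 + 4378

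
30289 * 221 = 6693869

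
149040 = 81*1840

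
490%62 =56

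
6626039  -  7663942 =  - 1037903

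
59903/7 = 8557 + 4/7 = 8557.57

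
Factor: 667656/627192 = 3^1*11^1 * 31^( - 1 ) = 33/31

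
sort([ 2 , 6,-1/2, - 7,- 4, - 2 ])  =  [ - 7, - 4, - 2, - 1/2, 2,6]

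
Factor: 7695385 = 5^1*89^1*17293^1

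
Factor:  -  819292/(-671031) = 2^2*3^( - 3)*29^( - 1)*239^1 = 956/783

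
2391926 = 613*3902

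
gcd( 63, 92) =1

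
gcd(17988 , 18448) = 4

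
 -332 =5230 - 5562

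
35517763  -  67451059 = - 31933296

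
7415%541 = 382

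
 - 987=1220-2207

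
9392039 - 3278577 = 6113462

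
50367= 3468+46899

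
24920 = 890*28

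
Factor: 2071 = 19^1*109^1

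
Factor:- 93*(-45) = 4185 = 3^3  *  5^1*31^1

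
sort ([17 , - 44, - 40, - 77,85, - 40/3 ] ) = [ - 77, - 44,  -  40, - 40/3,17,  85]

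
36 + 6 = 42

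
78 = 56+22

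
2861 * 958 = 2740838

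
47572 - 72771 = - 25199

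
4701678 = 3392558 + 1309120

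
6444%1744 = 1212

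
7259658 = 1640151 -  - 5619507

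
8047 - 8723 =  - 676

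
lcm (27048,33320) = 2299080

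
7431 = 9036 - 1605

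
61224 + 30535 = 91759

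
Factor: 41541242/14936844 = 20770621/7468422 =2^( - 1 ) * 3^( - 1)*13^( - 1 )*23^( - 2 ) * 181^( - 1)*1861^1 * 11161^1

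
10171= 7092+3079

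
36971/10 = 36971/10=3697.10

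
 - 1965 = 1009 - 2974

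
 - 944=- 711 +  - 233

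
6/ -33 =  - 2/11 = - 0.18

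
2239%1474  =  765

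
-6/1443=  - 2/481 = -0.00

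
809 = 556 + 253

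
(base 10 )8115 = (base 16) 1FB3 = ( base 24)e23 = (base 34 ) 70n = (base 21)i89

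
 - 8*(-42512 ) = 340096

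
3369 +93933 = 97302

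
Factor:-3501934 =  - 2^1*23^1*76129^1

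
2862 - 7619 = - 4757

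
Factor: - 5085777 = -3^1*1695259^1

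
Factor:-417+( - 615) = -1032=- 2^3*3^1*43^1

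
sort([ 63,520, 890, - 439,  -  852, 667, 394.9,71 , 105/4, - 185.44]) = [ - 852, - 439, - 185.44, 105/4, 63,71,394.9 , 520,  667,890 ]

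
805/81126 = 805/81126 = 0.01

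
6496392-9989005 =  - 3492613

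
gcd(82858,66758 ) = 2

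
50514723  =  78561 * 643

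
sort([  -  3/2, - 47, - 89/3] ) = [ - 47,-89/3,-3/2]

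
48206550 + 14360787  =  62567337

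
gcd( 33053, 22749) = 1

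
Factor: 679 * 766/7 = 74302 = 2^1*97^1*383^1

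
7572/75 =100 + 24/25 = 100.96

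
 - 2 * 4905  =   - 9810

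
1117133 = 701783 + 415350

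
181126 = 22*8233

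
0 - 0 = 0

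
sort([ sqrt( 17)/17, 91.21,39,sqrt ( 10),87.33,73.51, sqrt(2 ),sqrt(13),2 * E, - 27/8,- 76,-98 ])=[ -98, - 76, - 27/8 , sqrt(17)/17, sqrt(2 ),sqrt( 10),sqrt(13 ),  2*E,39,73.51,87.33,  91.21 ]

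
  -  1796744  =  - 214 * 8396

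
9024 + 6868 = 15892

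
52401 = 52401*1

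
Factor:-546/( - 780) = 2^(-1)*5^(-1)*7^1 = 7/10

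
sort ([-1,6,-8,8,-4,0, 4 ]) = [ - 8, - 4, - 1, 0,4,6,8] 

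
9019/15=601  +  4/15 = 601.27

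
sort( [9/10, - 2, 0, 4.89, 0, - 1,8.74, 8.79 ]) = [ - 2, - 1, 0, 0, 9/10,  4.89,8.74,8.79 ]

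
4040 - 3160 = 880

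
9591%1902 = 81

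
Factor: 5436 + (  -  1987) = 3449^1 =3449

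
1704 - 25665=  -  23961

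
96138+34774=130912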